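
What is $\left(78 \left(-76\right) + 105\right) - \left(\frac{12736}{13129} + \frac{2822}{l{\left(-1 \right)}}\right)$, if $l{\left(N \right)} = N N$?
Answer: $- \frac{113512941}{13129} \approx -8646.0$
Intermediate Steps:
$l{\left(N \right)} = N^{2}$
$\left(78 \left(-76\right) + 105\right) - \left(\frac{12736}{13129} + \frac{2822}{l{\left(-1 \right)}}\right) = \left(78 \left(-76\right) + 105\right) - \left(2822 + \frac{12736}{13129}\right) = \left(-5928 + 105\right) - \left(\frac{12736}{13129} + \frac{2822}{1}\right) = -5823 - \frac{37062774}{13129} = - \frac{113512941}{13129}$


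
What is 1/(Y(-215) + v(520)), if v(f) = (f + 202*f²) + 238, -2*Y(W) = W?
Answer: 2/109243331 ≈ 1.8308e-8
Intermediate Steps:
Y(W) = -W/2
v(f) = 238 + f + 202*f²
1/(Y(-215) + v(520)) = 1/(-½*(-215) + (238 + 520 + 202*520²)) = 1/(215/2 + (238 + 520 + 202*270400)) = 1/(215/2 + (238 + 520 + 54620800)) = 1/(215/2 + 54621558) = 1/(109243331/2) = 2/109243331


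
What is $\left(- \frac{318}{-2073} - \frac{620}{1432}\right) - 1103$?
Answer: $- \frac{272927091}{247378} \approx -1103.3$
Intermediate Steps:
$\left(- \frac{318}{-2073} - \frac{620}{1432}\right) - 1103 = \left(\left(-318\right) \left(- \frac{1}{2073}\right) - \frac{155}{358}\right) - 1103 = \left(\frac{106}{691} - \frac{155}{358}\right) - 1103 = - \frac{69157}{247378} - 1103 = - \frac{272927091}{247378}$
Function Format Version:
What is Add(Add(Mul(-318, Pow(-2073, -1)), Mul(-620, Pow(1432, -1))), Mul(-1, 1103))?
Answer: Rational(-272927091, 247378) ≈ -1103.3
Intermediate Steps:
Add(Add(Mul(-318, Pow(-2073, -1)), Mul(-620, Pow(1432, -1))), Mul(-1, 1103)) = Add(Add(Mul(-318, Rational(-1, 2073)), Mul(-620, Rational(1, 1432))), -1103) = Add(Add(Rational(106, 691), Rational(-155, 358)), -1103) = Add(Rational(-69157, 247378), -1103) = Rational(-272927091, 247378)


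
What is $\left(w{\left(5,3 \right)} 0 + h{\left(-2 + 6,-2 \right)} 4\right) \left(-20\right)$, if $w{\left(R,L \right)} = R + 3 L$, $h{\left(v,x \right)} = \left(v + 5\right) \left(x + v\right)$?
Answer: $-1440$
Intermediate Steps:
$h{\left(v,x \right)} = \left(5 + v\right) \left(v + x\right)$
$\left(w{\left(5,3 \right)} 0 + h{\left(-2 + 6,-2 \right)} 4\right) \left(-20\right) = \left(\left(5 + 3 \cdot 3\right) 0 + \left(\left(-2 + 6\right)^{2} + 5 \left(-2 + 6\right) + 5 \left(-2\right) + \left(-2 + 6\right) \left(-2\right)\right) 4\right) \left(-20\right) = \left(\left(5 + 9\right) 0 + \left(4^{2} + 5 \cdot 4 - 10 + 4 \left(-2\right)\right) 4\right) \left(-20\right) = \left(14 \cdot 0 + \left(16 + 20 - 10 - 8\right) 4\right) \left(-20\right) = \left(0 + 18 \cdot 4\right) \left(-20\right) = \left(0 + 72\right) \left(-20\right) = 72 \left(-20\right) = -1440$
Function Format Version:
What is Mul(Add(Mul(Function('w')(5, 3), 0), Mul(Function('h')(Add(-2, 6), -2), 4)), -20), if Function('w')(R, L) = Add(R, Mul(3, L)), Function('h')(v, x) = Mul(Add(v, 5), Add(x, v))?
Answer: -1440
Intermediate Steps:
Function('h')(v, x) = Mul(Add(5, v), Add(v, x))
Mul(Add(Mul(Function('w')(5, 3), 0), Mul(Function('h')(Add(-2, 6), -2), 4)), -20) = Mul(Add(Mul(Add(5, Mul(3, 3)), 0), Mul(Add(Pow(Add(-2, 6), 2), Mul(5, Add(-2, 6)), Mul(5, -2), Mul(Add(-2, 6), -2)), 4)), -20) = Mul(Add(Mul(Add(5, 9), 0), Mul(Add(Pow(4, 2), Mul(5, 4), -10, Mul(4, -2)), 4)), -20) = Mul(Add(Mul(14, 0), Mul(Add(16, 20, -10, -8), 4)), -20) = Mul(Add(0, Mul(18, 4)), -20) = Mul(Add(0, 72), -20) = Mul(72, -20) = -1440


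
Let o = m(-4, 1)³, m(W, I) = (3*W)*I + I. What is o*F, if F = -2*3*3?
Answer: 23958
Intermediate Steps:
m(W, I) = I + 3*I*W (m(W, I) = 3*I*W + I = I + 3*I*W)
F = -18 (F = -6*3 = -18)
o = -1331 (o = (1*(1 + 3*(-4)))³ = (1*(1 - 12))³ = (1*(-11))³ = (-11)³ = -1331)
o*F = -1331*(-18) = 23958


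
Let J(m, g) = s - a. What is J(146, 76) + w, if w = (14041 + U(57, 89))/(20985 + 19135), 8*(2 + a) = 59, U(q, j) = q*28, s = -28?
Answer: -165421/5015 ≈ -32.985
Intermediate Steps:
U(q, j) = 28*q
a = 43/8 (a = -2 + (⅛)*59 = -2 + 59/8 = 43/8 ≈ 5.3750)
J(m, g) = -267/8 (J(m, g) = -28 - 1*43/8 = -28 - 43/8 = -267/8)
w = 15637/40120 (w = (14041 + 28*57)/(20985 + 19135) = (14041 + 1596)/40120 = 15637*(1/40120) = 15637/40120 ≈ 0.38976)
J(146, 76) + w = -267/8 + 15637/40120 = -165421/5015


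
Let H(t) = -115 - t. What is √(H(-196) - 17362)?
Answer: I*√17281 ≈ 131.46*I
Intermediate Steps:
√(H(-196) - 17362) = √((-115 - 1*(-196)) - 17362) = √((-115 + 196) - 17362) = √(81 - 17362) = √(-17281) = I*√17281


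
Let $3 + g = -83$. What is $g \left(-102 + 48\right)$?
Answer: $4644$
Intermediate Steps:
$g = -86$ ($g = -3 - 83 = -86$)
$g \left(-102 + 48\right) = - 86 \left(-102 + 48\right) = \left(-86\right) \left(-54\right) = 4644$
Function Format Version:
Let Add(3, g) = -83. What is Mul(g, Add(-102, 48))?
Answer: 4644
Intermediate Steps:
g = -86 (g = Add(-3, -83) = -86)
Mul(g, Add(-102, 48)) = Mul(-86, Add(-102, 48)) = Mul(-86, -54) = 4644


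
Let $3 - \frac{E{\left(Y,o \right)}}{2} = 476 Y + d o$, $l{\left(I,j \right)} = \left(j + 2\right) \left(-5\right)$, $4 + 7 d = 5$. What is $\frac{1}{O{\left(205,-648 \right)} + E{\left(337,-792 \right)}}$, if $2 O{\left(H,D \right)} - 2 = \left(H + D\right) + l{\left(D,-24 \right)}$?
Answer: $- \frac{14}{4490601} \approx -3.1176 \cdot 10^{-6}$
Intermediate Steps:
$d = \frac{1}{7}$ ($d = - \frac{4}{7} + \frac{1}{7} \cdot 5 = - \frac{4}{7} + \frac{5}{7} = \frac{1}{7} \approx 0.14286$)
$l{\left(I,j \right)} = -10 - 5 j$ ($l{\left(I,j \right)} = \left(2 + j\right) \left(-5\right) = -10 - 5 j$)
$E{\left(Y,o \right)} = 6 - 952 Y - \frac{2 o}{7}$ ($E{\left(Y,o \right)} = 6 - 2 \left(476 Y + \frac{o}{7}\right) = 6 - \left(952 Y + \frac{2 o}{7}\right) = 6 - 952 Y - \frac{2 o}{7}$)
$O{\left(H,D \right)} = 56 + \frac{D}{2} + \frac{H}{2}$ ($O{\left(H,D \right)} = 1 + \frac{\left(H + D\right) - -110}{2} = 1 + \frac{\left(D + H\right) + \left(-10 + 120\right)}{2} = 1 + \frac{\left(D + H\right) + 110}{2} = 1 + \frac{110 + D + H}{2} = 1 + \left(55 + \frac{D}{2} + \frac{H}{2}\right) = 56 + \frac{D}{2} + \frac{H}{2}$)
$\frac{1}{O{\left(205,-648 \right)} + E{\left(337,-792 \right)}} = \frac{1}{\left(56 + \frac{1}{2} \left(-648\right) + \frac{1}{2} \cdot 205\right) - \frac{2244142}{7}} = \frac{1}{\left(56 - 324 + \frac{205}{2}\right) + \left(6 - 320824 + \frac{1584}{7}\right)} = \frac{1}{- \frac{331}{2} - \frac{2244142}{7}} = \frac{1}{- \frac{4490601}{14}} = - \frac{14}{4490601}$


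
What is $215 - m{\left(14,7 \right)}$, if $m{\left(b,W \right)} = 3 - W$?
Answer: $219$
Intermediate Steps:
$215 - m{\left(14,7 \right)} = 215 - \left(3 - 7\right) = 215 - -4 = 215 + 4 = 219$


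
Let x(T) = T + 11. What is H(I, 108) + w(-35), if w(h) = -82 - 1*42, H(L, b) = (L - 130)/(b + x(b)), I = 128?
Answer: -28150/227 ≈ -124.01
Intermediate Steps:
x(T) = 11 + T
H(L, b) = (-130 + L)/(11 + 2*b) (H(L, b) = (L - 130)/(b + (11 + b)) = (-130 + L)/(11 + 2*b))
w(h) = -124 (w(h) = -82 - 42 = -124)
H(I, 108) + w(-35) = (-130 + 128)/(11 + 2*108) - 124 = -2/(11 + 216) - 124 = -2/227 - 124 = -28150/227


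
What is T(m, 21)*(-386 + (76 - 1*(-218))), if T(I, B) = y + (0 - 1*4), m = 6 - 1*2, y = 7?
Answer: -276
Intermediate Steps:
m = 4 (m = 6 - 2 = 4)
T(I, B) = 3 (T(I, B) = 7 + (0 - 1*4) = 7 + (0 - 4) = 7 - 4 = 3)
T(m, 21)*(-386 + (76 - 1*(-218))) = 3*(-386 + (76 - 1*(-218))) = 3*(-386 + (76 + 218)) = 3*(-386 + 294) = 3*(-92) = -276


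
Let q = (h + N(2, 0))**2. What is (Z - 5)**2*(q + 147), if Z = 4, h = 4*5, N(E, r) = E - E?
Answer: 547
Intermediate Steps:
N(E, r) = 0
h = 20
q = 400 (q = (20 + 0)**2 = 20**2 = 400)
(Z - 5)**2*(q + 147) = (4 - 5)**2*(400 + 147) = (-1)**2*547 = 1*547 = 547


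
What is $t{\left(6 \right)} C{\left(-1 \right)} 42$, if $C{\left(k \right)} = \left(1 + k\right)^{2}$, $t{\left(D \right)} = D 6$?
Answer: $0$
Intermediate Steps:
$t{\left(D \right)} = 6 D$
$t{\left(6 \right)} C{\left(-1 \right)} 42 = 6 \cdot 6 \left(1 - 1\right)^{2} \cdot 42 = 36 \cdot 0^{2} \cdot 42 = 36 \cdot 0 \cdot 42 = 0 \cdot 42 = 0$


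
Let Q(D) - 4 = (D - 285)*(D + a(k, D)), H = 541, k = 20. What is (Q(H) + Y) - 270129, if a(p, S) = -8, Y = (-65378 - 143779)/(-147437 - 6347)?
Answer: -20557174611/153784 ≈ -1.3368e+5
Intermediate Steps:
Y = 209157/153784 (Y = -209157/(-153784) = -209157*(-1/153784) = 209157/153784 ≈ 1.3601)
Q(D) = 4 + (-285 + D)*(-8 + D) (Q(D) = 4 + (D - 285)*(D - 8) = 4 + (-285 + D)*(-8 + D))
(Q(H) + Y) - 270129 = ((2284 + 541² - 293*541) + 209157/153784) - 270129 = ((2284 + 292681 - 158513) + 209157/153784) - 270129 = (136452 + 209157/153784) - 270129 = 20984343525/153784 - 270129 = -20557174611/153784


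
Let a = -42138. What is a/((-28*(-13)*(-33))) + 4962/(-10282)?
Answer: 31138281/10292282 ≈ 3.0254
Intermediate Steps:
a/((-28*(-13)*(-33))) + 4962/(-10282) = -42138/(-28*(-13)*(-33)) + 4962/(-10282) = -42138/(364*(-33)) + 4962*(-1/10282) = -42138/(-12012) - 2481/5141 = -42138*(-1/12012) - 2481/5141 = 7023/2002 - 2481/5141 = 31138281/10292282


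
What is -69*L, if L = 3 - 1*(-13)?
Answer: -1104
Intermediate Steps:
L = 16 (L = 3 + 13 = 16)
-69*L = -69*16 = -1104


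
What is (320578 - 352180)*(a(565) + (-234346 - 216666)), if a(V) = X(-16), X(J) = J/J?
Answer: 14252849622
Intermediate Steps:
X(J) = 1
a(V) = 1
(320578 - 352180)*(a(565) + (-234346 - 216666)) = (320578 - 352180)*(1 + (-234346 - 216666)) = -31602*(1 - 451012) = -31602*(-451011) = 14252849622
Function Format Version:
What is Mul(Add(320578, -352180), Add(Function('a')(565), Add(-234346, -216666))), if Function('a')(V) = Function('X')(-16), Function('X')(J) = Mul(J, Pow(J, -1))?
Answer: 14252849622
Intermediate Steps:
Function('X')(J) = 1
Function('a')(V) = 1
Mul(Add(320578, -352180), Add(Function('a')(565), Add(-234346, -216666))) = Mul(Add(320578, -352180), Add(1, Add(-234346, -216666))) = Mul(-31602, Add(1, -451012)) = Mul(-31602, -451011) = 14252849622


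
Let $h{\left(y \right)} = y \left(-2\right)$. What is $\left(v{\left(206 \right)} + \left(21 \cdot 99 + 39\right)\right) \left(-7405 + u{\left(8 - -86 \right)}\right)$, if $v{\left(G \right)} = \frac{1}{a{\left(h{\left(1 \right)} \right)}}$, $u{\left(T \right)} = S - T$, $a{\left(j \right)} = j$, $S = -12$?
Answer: $- \frac{31809085}{2} \approx -1.5905 \cdot 10^{7}$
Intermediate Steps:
$h{\left(y \right)} = - 2 y$
$u{\left(T \right)} = -12 - T$
$v{\left(G \right)} = - \frac{1}{2}$ ($v{\left(G \right)} = \frac{1}{\left(-2\right) 1} = \frac{1}{-2} = - \frac{1}{2}$)
$\left(v{\left(206 \right)} + \left(21 \cdot 99 + 39\right)\right) \left(-7405 + u{\left(8 - -86 \right)}\right) = \left(- \frac{1}{2} + \left(21 \cdot 99 + 39\right)\right) \left(-7405 - \left(20 + 86\right)\right) = \left(- \frac{1}{2} + \left(2079 + 39\right)\right) \left(-7405 - 106\right) = \left(- \frac{1}{2} + 2118\right) \left(-7405 - 106\right) = \frac{4235 \left(-7405 - 106\right)}{2} = \frac{4235}{2} \left(-7511\right) = - \frac{31809085}{2}$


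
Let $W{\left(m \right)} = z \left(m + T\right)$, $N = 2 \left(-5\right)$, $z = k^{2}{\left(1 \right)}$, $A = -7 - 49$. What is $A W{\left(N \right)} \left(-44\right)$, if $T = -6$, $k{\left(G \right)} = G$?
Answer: $-39424$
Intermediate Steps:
$A = -56$ ($A = -7 - 49 = -56$)
$z = 1$ ($z = 1^{2} = 1$)
$N = -10$
$W{\left(m \right)} = -6 + m$ ($W{\left(m \right)} = 1 \left(m - 6\right) = 1 \left(-6 + m\right) = -6 + m$)
$A W{\left(N \right)} \left(-44\right) = - 56 \left(-6 - 10\right) \left(-44\right) = \left(-56\right) \left(-16\right) \left(-44\right) = 896 \left(-44\right) = -39424$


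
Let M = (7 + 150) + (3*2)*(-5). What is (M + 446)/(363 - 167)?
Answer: 573/196 ≈ 2.9235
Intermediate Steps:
M = 127 (M = 157 + 6*(-5) = 157 - 30 = 127)
(M + 446)/(363 - 167) = (127 + 446)/(363 - 167) = 573/196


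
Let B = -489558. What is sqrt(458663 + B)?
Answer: I*sqrt(30895) ≈ 175.77*I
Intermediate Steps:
sqrt(458663 + B) = sqrt(458663 - 489558) = sqrt(-30895) = I*sqrt(30895)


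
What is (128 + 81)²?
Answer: 43681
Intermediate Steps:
(128 + 81)² = 209² = 43681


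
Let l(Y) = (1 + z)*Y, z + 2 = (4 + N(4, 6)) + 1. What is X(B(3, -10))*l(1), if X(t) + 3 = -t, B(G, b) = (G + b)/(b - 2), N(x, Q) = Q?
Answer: -215/6 ≈ -35.833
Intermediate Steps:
B(G, b) = (G + b)/(-2 + b)
X(t) = -3 - t
z = 9 (z = -2 + ((4 + 6) + 1) = -2 + (10 + 1) = -2 + 11 = 9)
l(Y) = 10*Y (l(Y) = (1 + 9)*Y = 10*Y)
X(B(3, -10))*l(1) = (-3 - (3 - 10)/(-2 - 10))*(10*1) = (-3 - (-7)/(-12))*10 = (-3 - (-1)*(-7)/12)*10 = (-3 - 1*7/12)*10 = (-3 - 7/12)*10 = -43/12*10 = -215/6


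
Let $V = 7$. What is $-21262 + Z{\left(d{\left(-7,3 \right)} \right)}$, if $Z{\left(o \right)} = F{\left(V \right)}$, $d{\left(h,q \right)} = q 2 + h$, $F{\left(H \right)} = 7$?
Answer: $-21255$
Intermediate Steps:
$d{\left(h,q \right)} = h + 2 q$ ($d{\left(h,q \right)} = 2 q + h = h + 2 q$)
$Z{\left(o \right)} = 7$
$-21262 + Z{\left(d{\left(-7,3 \right)} \right)} = -21262 + 7 = -21255$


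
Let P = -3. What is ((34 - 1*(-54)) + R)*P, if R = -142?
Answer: 162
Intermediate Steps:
((34 - 1*(-54)) + R)*P = ((34 - 1*(-54)) - 142)*(-3) = ((34 + 54) - 142)*(-3) = (88 - 142)*(-3) = -54*(-3) = 162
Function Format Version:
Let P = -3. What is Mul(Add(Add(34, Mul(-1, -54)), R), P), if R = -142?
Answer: 162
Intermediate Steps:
Mul(Add(Add(34, Mul(-1, -54)), R), P) = Mul(Add(Add(34, Mul(-1, -54)), -142), -3) = Mul(Add(Add(34, 54), -142), -3) = Mul(Add(88, -142), -3) = Mul(-54, -3) = 162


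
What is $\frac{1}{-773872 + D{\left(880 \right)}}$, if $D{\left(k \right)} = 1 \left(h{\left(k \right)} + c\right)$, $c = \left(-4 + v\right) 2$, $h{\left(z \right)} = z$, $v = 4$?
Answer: $- \frac{1}{772992} \approx -1.2937 \cdot 10^{-6}$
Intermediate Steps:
$c = 0$ ($c = \left(-4 + 4\right) 2 = 0 \cdot 2 = 0$)
$D{\left(k \right)} = k$ ($D{\left(k \right)} = 1 \left(k + 0\right) = 1 k = k$)
$\frac{1}{-773872 + D{\left(880 \right)}} = \frac{1}{-773872 + 880} = \frac{1}{-772992} = - \frac{1}{772992}$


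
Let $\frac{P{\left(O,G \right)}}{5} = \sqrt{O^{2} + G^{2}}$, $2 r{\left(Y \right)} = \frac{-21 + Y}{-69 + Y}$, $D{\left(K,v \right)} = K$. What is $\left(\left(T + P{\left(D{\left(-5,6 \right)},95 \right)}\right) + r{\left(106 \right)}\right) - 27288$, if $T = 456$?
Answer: $- \frac{1985483}{74} + 25 \sqrt{362} \approx -26355.0$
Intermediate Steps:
$r{\left(Y \right)} = \frac{-21 + Y}{2 \left(-69 + Y\right)}$ ($r{\left(Y \right)} = \frac{\left(-21 + Y\right) \frac{1}{-69 + Y}}{2} = \frac{\frac{1}{-69 + Y} \left(-21 + Y\right)}{2} = \frac{-21 + Y}{2 \left(-69 + Y\right)}$)
$P{\left(O,G \right)} = 5 \sqrt{G^{2} + O^{2}}$ ($P{\left(O,G \right)} = 5 \sqrt{O^{2} + G^{2}} = 5 \sqrt{G^{2} + O^{2}}$)
$\left(\left(T + P{\left(D{\left(-5,6 \right)},95 \right)}\right) + r{\left(106 \right)}\right) - 27288 = \left(\left(456 + 5 \sqrt{95^{2} + \left(-5\right)^{2}}\right) + \frac{-21 + 106}{2 \left(-69 + 106\right)}\right) - 27288 = \left(\left(456 + 5 \sqrt{9025 + 25}\right) + \frac{1}{2} \cdot \frac{1}{37} \cdot 85\right) - 27288 = \left(\left(456 + 5 \sqrt{9050}\right) + \frac{1}{2} \cdot \frac{1}{37} \cdot 85\right) - 27288 = \left(\left(456 + 5 \cdot 5 \sqrt{362}\right) + \frac{85}{74}\right) - 27288 = \left(\left(456 + 25 \sqrt{362}\right) + \frac{85}{74}\right) - 27288 = \left(\frac{33829}{74} + 25 \sqrt{362}\right) - 27288 = - \frac{1985483}{74} + 25 \sqrt{362}$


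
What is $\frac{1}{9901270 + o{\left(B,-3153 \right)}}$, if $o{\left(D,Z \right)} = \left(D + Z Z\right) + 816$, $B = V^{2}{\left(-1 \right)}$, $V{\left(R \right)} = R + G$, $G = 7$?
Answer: $\frac{1}{19843531} \approx 5.0394 \cdot 10^{-8}$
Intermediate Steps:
$V{\left(R \right)} = 7 + R$ ($V{\left(R \right)} = R + 7 = 7 + R$)
$B = 36$ ($B = \left(7 - 1\right)^{2} = 6^{2} = 36$)
$o{\left(D,Z \right)} = 816 + D + Z^{2}$ ($o{\left(D,Z \right)} = \left(D + Z^{2}\right) + 816 = 816 + D + Z^{2}$)
$\frac{1}{9901270 + o{\left(B,-3153 \right)}} = \frac{1}{9901270 + \left(816 + 36 + \left(-3153\right)^{2}\right)} = \frac{1}{9901270 + \left(816 + 36 + 9941409\right)} = \frac{1}{9901270 + 9942261} = \frac{1}{19843531}$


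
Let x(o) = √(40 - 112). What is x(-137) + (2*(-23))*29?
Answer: -1334 + 6*I*√2 ≈ -1334.0 + 8.4853*I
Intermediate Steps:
x(o) = 6*I*√2 (x(o) = √(-72) = 6*I*√2)
x(-137) + (2*(-23))*29 = 6*I*√2 + (2*(-23))*29 = 6*I*√2 - 46*29 = 6*I*√2 - 1334 = -1334 + 6*I*√2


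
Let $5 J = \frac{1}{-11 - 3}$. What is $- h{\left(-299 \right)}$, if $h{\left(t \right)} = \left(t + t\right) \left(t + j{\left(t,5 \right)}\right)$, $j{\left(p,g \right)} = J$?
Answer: $- \frac{6258369}{35} \approx -1.7881 \cdot 10^{5}$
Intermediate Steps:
$J = - \frac{1}{70}$ ($J = \frac{1}{5 \left(-11 - 3\right)} = \frac{1}{5 \left(-14\right)} = \frac{1}{5} \left(- \frac{1}{14}\right) = - \frac{1}{70} \approx -0.014286$)
$j{\left(p,g \right)} = - \frac{1}{70}$
$h{\left(t \right)} = 2 t \left(- \frac{1}{70} + t\right)$ ($h{\left(t \right)} = \left(t + t\right) \left(t - \frac{1}{70}\right) = 2 t \left(- \frac{1}{70} + t\right)$)
$- h{\left(-299 \right)} = - \frac{\left(-299\right) \left(-1 + 70 \left(-299\right)\right)}{35} = - \frac{\left(-299\right) \left(-1 - 20930\right)}{35} = - \frac{\left(-299\right) \left(-20931\right)}{35} = \left(-1\right) \frac{6258369}{35} = - \frac{6258369}{35}$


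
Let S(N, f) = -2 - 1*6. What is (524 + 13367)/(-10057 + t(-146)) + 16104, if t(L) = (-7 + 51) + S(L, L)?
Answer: 161364293/10021 ≈ 16103.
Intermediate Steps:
S(N, f) = -8 (S(N, f) = -2 - 6 = -8)
t(L) = 36 (t(L) = (-7 + 51) - 8 = 44 - 8 = 36)
(524 + 13367)/(-10057 + t(-146)) + 16104 = (524 + 13367)/(-10057 + 36) + 16104 = 13891/(-10021) + 16104 = 13891*(-1/10021) + 16104 = -13891/10021 + 16104 = 161364293/10021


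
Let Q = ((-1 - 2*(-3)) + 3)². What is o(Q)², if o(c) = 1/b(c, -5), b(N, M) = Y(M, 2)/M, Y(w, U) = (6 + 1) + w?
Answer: 25/4 ≈ 6.2500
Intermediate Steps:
Y(w, U) = 7 + w
b(N, M) = (7 + M)/M
Q = 64 (Q = ((-1 + 6) + 3)² = (5 + 3)² = 8² = 64)
o(c) = -5/2 (o(c) = 1/((7 - 5)/(-5)) = 1/(-⅕*2) = 1/(-⅖) = -5/2)
o(Q)² = (-5/2)² = 25/4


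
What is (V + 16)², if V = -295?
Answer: 77841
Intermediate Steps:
(V + 16)² = (-295 + 16)² = (-279)² = 77841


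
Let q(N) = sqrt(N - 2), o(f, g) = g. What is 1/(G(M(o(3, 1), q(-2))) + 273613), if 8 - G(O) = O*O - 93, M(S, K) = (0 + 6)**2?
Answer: 1/272418 ≈ 3.6708e-6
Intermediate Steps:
q(N) = sqrt(-2 + N)
M(S, K) = 36 (M(S, K) = 6**2 = 36)
G(O) = 101 - O**2 (G(O) = 8 - (O*O - 93) = 8 - (O**2 - 93) = 8 - (-93 + O**2) = 8 + (93 - O**2) = 101 - O**2)
1/(G(M(o(3, 1), q(-2))) + 273613) = 1/((101 - 1*36**2) + 273613) = 1/((101 - 1*1296) + 273613) = 1/((101 - 1296) + 273613) = 1/(-1195 + 273613) = 1/272418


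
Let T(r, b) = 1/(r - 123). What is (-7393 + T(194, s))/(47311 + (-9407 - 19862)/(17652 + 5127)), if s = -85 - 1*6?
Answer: -5978371329/38257214000 ≈ -0.15627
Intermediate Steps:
s = -91 (s = -85 - 6 = -91)
T(r, b) = 1/(-123 + r)
(-7393 + T(194, s))/(47311 + (-9407 - 19862)/(17652 + 5127)) = (-7393 + 1/(-123 + 194))/(47311 + (-9407 - 19862)/(17652 + 5127)) = (-7393 + 1/71)/(47311 - 29269/22779) = (-7393 + 1/71)/(47311 - 29269*1/22779) = -524902/(71*(47311 - 29269/22779)) = -524902/(71*1077668000/22779) = -524902/71*22779/1077668000 = -5978371329/38257214000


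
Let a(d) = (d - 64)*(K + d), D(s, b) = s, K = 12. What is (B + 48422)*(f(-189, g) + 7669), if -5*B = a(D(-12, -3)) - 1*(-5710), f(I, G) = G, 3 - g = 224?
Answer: 352141440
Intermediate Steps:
g = -221 (g = 3 - 1*224 = 3 - 224 = -221)
a(d) = (-64 + d)*(12 + d) (a(d) = (d - 64)*(12 + d) = (-64 + d)*(12 + d))
B = -1142 (B = -((-768 + (-12)² - 52*(-12)) - 1*(-5710))/5 = -((-768 + 144 + 624) + 5710)/5 = -(0 + 5710)/5 = -⅕*5710 = -1142)
(B + 48422)*(f(-189, g) + 7669) = (-1142 + 48422)*(-221 + 7669) = 47280*7448 = 352141440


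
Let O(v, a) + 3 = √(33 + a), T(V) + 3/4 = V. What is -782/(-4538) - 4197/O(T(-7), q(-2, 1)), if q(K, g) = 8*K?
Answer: -28565851/18152 - 4197*√17/8 ≈ -3736.8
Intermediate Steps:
T(V) = -¾ + V
O(v, a) = -3 + √(33 + a)
-782/(-4538) - 4197/O(T(-7), q(-2, 1)) = -782/(-4538) - 4197/(-3 + √(33 + 8*(-2))) = -782*(-1/4538) - 4197/(-3 + √(33 - 16)) = 391/2269 - 4197/(-3 + √17)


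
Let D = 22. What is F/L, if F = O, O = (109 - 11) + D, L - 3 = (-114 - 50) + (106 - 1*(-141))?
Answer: 60/43 ≈ 1.3953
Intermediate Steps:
L = 86 (L = 3 + ((-114 - 50) + (106 - 1*(-141))) = 3 + (-164 + (106 + 141)) = 3 + (-164 + 247) = 3 + 83 = 86)
O = 120 (O = (109 - 11) + 22 = 98 + 22 = 120)
F = 120
F/L = 120/86 = 120*(1/86) = 60/43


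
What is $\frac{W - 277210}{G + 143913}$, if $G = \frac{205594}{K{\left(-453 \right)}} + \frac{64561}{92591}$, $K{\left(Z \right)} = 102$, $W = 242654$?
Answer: $- \frac{163178304396}{689098847371} \approx -0.2368$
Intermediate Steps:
$G = \frac{9521369638}{4722141}$ ($G = \frac{205594}{102} + \frac{64561}{92591} = 205594 \cdot \frac{1}{102} + 64561 \cdot \frac{1}{92591} = \frac{102797}{51} + \frac{64561}{92591} = \frac{9521369638}{4722141} \approx 2016.3$)
$\frac{W - 277210}{G + 143913} = \frac{242654 - 277210}{\frac{9521369638}{4722141} + 143913} = - \frac{34556}{\frac{689098847371}{4722141}} = \left(-34556\right) \frac{4722141}{689098847371} = - \frac{163178304396}{689098847371}$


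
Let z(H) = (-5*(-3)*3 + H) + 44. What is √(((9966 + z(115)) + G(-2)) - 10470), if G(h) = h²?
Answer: 2*I*√74 ≈ 17.205*I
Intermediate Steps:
z(H) = 89 + H (z(H) = (15*3 + H) + 44 = (45 + H) + 44 = 89 + H)
√(((9966 + z(115)) + G(-2)) - 10470) = √(((9966 + (89 + 115)) + (-2)²) - 10470) = √(((9966 + 204) + 4) - 10470) = √((10170 + 4) - 10470) = √(10174 - 10470) = √(-296) = 2*I*√74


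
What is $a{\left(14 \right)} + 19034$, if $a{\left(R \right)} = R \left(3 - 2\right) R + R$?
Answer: $19244$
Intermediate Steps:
$a{\left(R \right)} = R + R^{2}$ ($a{\left(R \right)} = R 1 R + R = R R + R = R^{2} + R = R + R^{2}$)
$a{\left(14 \right)} + 19034 = 14 \left(1 + 14\right) + 19034 = 14 \cdot 15 + 19034 = 210 + 19034 = 19244$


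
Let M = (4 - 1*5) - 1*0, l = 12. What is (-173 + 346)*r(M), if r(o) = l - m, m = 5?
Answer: 1211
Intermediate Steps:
M = -1 (M = (4 - 5) + 0 = -1 + 0 = -1)
r(o) = 7 (r(o) = 12 - 1*5 = 12 - 5 = 7)
(-173 + 346)*r(M) = (-173 + 346)*7 = 173*7 = 1211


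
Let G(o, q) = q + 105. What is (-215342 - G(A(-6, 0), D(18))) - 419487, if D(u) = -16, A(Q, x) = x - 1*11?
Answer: -634918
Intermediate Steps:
A(Q, x) = -11 + x (A(Q, x) = x - 11 = -11 + x)
G(o, q) = 105 + q
(-215342 - G(A(-6, 0), D(18))) - 419487 = (-215342 - (105 - 16)) - 419487 = (-215342 - 1*89) - 419487 = (-215342 - 89) - 419487 = -215431 - 419487 = -634918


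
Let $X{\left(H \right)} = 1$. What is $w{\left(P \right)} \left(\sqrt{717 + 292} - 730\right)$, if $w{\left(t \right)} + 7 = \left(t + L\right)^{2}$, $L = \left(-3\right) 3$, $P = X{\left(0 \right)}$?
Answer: $-41610 + 57 \sqrt{1009} \approx -39799.0$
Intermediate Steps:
$P = 1$
$L = -9$
$w{\left(t \right)} = -7 + \left(-9 + t\right)^{2}$ ($w{\left(t \right)} = -7 + \left(t - 9\right)^{2} = -7 + \left(-9 + t\right)^{2}$)
$w{\left(P \right)} \left(\sqrt{717 + 292} - 730\right) = \left(-7 + \left(-9 + 1\right)^{2}\right) \left(\sqrt{717 + 292} - 730\right) = \left(-7 + \left(-8\right)^{2}\right) \left(\sqrt{1009} - 730\right) = \left(-7 + 64\right) \left(-730 + \sqrt{1009}\right) = 57 \left(-730 + \sqrt{1009}\right) = -41610 + 57 \sqrt{1009}$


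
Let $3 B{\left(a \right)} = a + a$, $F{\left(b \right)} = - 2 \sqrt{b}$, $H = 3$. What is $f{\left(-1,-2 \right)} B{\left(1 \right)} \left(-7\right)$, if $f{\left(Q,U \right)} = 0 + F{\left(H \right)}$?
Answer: $\frac{28 \sqrt{3}}{3} \approx 16.166$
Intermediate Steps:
$B{\left(a \right)} = \frac{2 a}{3}$ ($B{\left(a \right)} = \frac{a + a}{3} = \frac{2 a}{3}$)
$f{\left(Q,U \right)} = - 2 \sqrt{3}$ ($f{\left(Q,U \right)} = 0 - 2 \sqrt{3} = - 2 \sqrt{3}$)
$f{\left(-1,-2 \right)} B{\left(1 \right)} \left(-7\right) = - 2 \sqrt{3} \cdot \frac{2}{3} \cdot 1 \left(-7\right) = - 2 \sqrt{3} \cdot \frac{2}{3} \left(-7\right) = - \frac{4 \sqrt{3}}{3} \left(-7\right) = \frac{28 \sqrt{3}}{3}$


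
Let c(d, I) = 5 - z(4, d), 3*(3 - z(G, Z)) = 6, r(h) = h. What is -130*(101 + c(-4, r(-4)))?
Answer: -13650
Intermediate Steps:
z(G, Z) = 1 (z(G, Z) = 3 - 1/3*6 = 3 - 2 = 1)
c(d, I) = 4 (c(d, I) = 5 - 1*1 = 5 - 1 = 4)
-130*(101 + c(-4, r(-4))) = -130*(101 + 4) = -130*105 = -13650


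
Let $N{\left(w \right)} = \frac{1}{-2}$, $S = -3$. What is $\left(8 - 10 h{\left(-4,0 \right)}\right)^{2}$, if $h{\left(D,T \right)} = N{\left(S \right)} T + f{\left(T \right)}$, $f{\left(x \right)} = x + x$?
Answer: $64$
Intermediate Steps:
$N{\left(w \right)} = - \frac{1}{2}$
$f{\left(x \right)} = 2 x$
$h{\left(D,T \right)} = \frac{3 T}{2}$ ($h{\left(D,T \right)} = - \frac{T}{2} + 2 T = \frac{3 T}{2}$)
$\left(8 - 10 h{\left(-4,0 \right)}\right)^{2} = \left(8 - 10 \cdot \frac{3}{2} \cdot 0\right)^{2} = \left(8 - 0\right)^{2} = \left(8 + 0\right)^{2} = 8^{2} = 64$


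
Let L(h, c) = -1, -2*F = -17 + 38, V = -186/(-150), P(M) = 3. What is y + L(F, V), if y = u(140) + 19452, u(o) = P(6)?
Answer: 19454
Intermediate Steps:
V = 31/25 (V = -186*(-1/150) = 31/25 ≈ 1.2400)
u(o) = 3
F = -21/2 (F = -(-17 + 38)/2 = -½*21 = -21/2 ≈ -10.500)
y = 19455 (y = 3 + 19452 = 19455)
y + L(F, V) = 19455 - 1 = 19454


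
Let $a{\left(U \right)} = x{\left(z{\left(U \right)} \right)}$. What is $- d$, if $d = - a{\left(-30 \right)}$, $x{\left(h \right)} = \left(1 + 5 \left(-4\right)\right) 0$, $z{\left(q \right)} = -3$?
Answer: $0$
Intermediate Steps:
$x{\left(h \right)} = 0$ ($x{\left(h \right)} = \left(1 - 20\right) 0 = \left(-19\right) 0 = 0$)
$a{\left(U \right)} = 0$
$d = 0$ ($d = \left(-1\right) 0 = 0$)
$- d = \left(-1\right) 0 = 0$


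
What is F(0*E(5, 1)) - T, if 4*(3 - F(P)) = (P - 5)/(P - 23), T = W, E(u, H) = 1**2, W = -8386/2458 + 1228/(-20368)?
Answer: 230932366/35983891 ≈ 6.4177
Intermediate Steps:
W = -21728059/6258068 (W = -8386*1/2458 + 1228*(-1/20368) = -4193/1229 - 307/5092 = -21728059/6258068 ≈ -3.4720)
E(u, H) = 1
T = -21728059/6258068 ≈ -3.4720
F(P) = 3 - (-5 + P)/(4*(-23 + P)) (F(P) = 3 - (P - 5)/(4*(P - 23)) = 3 - (-5 + P)/(4*(-23 + P)))
F(0*E(5, 1)) - T = (-271 + 11*(0*1))/(4*(-23 + 0*1)) - 1*(-21728059/6258068) = (-271 + 11*0)/(4*(-23 + 0)) + 21728059/6258068 = (1/4)*(-271 + 0)/(-23) + 21728059/6258068 = (1/4)*(-1/23)*(-271) + 21728059/6258068 = 271/92 + 21728059/6258068 = 230932366/35983891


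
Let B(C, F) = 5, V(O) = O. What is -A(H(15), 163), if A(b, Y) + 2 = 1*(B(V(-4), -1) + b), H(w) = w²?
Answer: -228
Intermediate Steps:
A(b, Y) = 3 + b (A(b, Y) = -2 + 1*(5 + b) = -2 + (5 + b) = 3 + b)
-A(H(15), 163) = -(3 + 15²) = -(3 + 225) = -1*228 = -228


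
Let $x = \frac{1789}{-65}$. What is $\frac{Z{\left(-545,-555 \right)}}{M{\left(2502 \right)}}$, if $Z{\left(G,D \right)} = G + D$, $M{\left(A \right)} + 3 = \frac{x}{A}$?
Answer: $\frac{178893000}{489679} \approx 365.33$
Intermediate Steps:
$x = - \frac{1789}{65}$ ($x = 1789 \left(- \frac{1}{65}\right) = - \frac{1789}{65} \approx -27.523$)
$M{\left(A \right)} = -3 - \frac{1789}{65 A}$
$Z{\left(G,D \right)} = D + G$
$\frac{Z{\left(-545,-555 \right)}}{M{\left(2502 \right)}} = \frac{-555 - 545}{-3 - \frac{1789}{65 \cdot 2502}} = - \frac{1100}{-3 - \frac{1789}{162630}} = - \frac{1100}{- \frac{489679}{162630}} = \left(-1100\right) \left(- \frac{162630}{489679}\right) = \frac{178893000}{489679}$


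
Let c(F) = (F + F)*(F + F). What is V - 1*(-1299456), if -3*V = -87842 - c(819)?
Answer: 6669254/3 ≈ 2.2231e+6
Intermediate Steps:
c(F) = 4*F**2 (c(F) = (2*F)*(2*F) = 4*F**2)
V = 2770886/3 (V = -(-87842 - 4*819**2)/3 = -(-87842 - 4*670761)/3 = -(-87842 - 1*2683044)/3 = -(-87842 - 2683044)/3 = -1/3*(-2770886) = 2770886/3 ≈ 9.2363e+5)
V - 1*(-1299456) = 2770886/3 - 1*(-1299456) = 2770886/3 + 1299456 = 6669254/3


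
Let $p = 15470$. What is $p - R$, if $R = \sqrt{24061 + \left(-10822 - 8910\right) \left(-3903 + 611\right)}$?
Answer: $15470 - 19 \sqrt{180005} \approx 7408.9$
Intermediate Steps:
$R = 19 \sqrt{180005}$ ($R = \sqrt{24061 - -64957744} = \sqrt{24061 + 64957744} = \sqrt{64981805} = 19 \sqrt{180005} \approx 8061.1$)
$p - R = 15470 - 19 \sqrt{180005}$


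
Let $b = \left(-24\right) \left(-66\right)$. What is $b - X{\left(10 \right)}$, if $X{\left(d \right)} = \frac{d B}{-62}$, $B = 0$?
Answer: $1584$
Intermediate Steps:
$X{\left(d \right)} = 0$ ($X{\left(d \right)} = \frac{d 0}{-62} = 0 \left(- \frac{1}{62}\right) = 0$)
$b = 1584$
$b - X{\left(10 \right)} = 1584 - 0 = 1584 + 0 = 1584$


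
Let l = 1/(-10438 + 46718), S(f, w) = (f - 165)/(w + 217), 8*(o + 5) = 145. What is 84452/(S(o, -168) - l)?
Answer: -75066004720/2755037 ≈ -27247.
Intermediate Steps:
o = 105/8 (o = -5 + (⅛)*145 = -5 + 145/8 = 105/8 ≈ 13.125)
S(f, w) = (-165 + f)/(217 + w)
l = 1/36280 ≈ 2.7563e-5
84452/(S(o, -168) - l) = 84452/((-165 + 105/8)/(217 - 168) - 1*1/36280) = 84452/(-1215/8/49 - 1/36280) = 84452/((1/49)*(-1215/8) - 1/36280) = 84452/(-1215/392 - 1/36280) = 84452/(-2755037/888860) = 84452*(-888860/2755037) = -75066004720/2755037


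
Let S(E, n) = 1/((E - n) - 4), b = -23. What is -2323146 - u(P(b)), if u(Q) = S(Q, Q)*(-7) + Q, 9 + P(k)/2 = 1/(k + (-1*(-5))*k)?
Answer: -641183807/276 ≈ -2.3231e+6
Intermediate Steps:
S(E, n) = 1/(-4 + E - n)
P(k) = -18 + 1/(3*k) (P(k) = -18 + 2/(k + (-1*(-5))*k) = -18 + 2/(k + 5*k) = -18 + 2/((6*k)) = -18 + 2*(1/(6*k)) = -18 + 1/(3*k))
u(Q) = 7/4 + Q (u(Q) = -1/(4 + Q - Q)*(-7) + Q = -1/4*(-7) + Q = -1*¼*(-7) + Q = -¼*(-7) + Q = 7/4 + Q)
-2323146 - u(P(b)) = -2323146 - (7/4 + (-18 + (⅓)/(-23))) = -2323146 - (7/4 + (-18 + (⅓)*(-1/23))) = -2323146 - (7/4 + (-18 - 1/69)) = -2323146 - (7/4 - 1243/69) = -2323146 - 1*(-4489/276) = -2323146 + 4489/276 = -641183807/276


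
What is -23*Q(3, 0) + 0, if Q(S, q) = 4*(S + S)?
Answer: -552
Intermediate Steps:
Q(S, q) = 8*S (Q(S, q) = 4*(2*S) = 8*S)
-23*Q(3, 0) + 0 = -184*3 + 0 = -23*24 + 0 = -552 + 0 = -552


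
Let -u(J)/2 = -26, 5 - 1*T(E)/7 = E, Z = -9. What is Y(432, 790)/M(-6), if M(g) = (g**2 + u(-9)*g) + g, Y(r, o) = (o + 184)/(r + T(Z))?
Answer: -487/74730 ≈ -0.0065168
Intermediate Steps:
T(E) = 35 - 7*E
u(J) = 52 (u(J) = -2*(-26) = 52)
Y(r, o) = (184 + o)/(98 + r) (Y(r, o) = (o + 184)/(r + (35 - 7*(-9))) = (184 + o)/(r + (35 + 63)) = (184 + o)/(r + 98) = (184 + o)/(98 + r))
M(g) = g**2 + 53*g (M(g) = (g**2 + 52*g) + g = g**2 + 53*g)
Y(432, 790)/M(-6) = ((184 + 790)/(98 + 432))/((-6*(53 - 6))) = (974/530)/((-6*47)) = ((1/530)*974)/(-282) = (487/265)*(-1/282) = -487/74730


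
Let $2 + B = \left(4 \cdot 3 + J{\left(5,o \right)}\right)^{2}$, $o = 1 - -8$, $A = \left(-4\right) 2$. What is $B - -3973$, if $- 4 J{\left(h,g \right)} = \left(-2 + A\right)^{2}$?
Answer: $4140$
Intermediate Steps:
$A = -8$
$o = 9$ ($o = 1 + 8 = 9$)
$J{\left(h,g \right)} = -25$ ($J{\left(h,g \right)} = - \frac{\left(-2 - 8\right)^{2}}{4} = - \frac{\left(-10\right)^{2}}{4} = \left(- \frac{1}{4}\right) 100 = -25$)
$B = 167$ ($B = -2 + \left(4 \cdot 3 - 25\right)^{2} = -2 + \left(12 - 25\right)^{2} = -2 + \left(-13\right)^{2} = -2 + 169 = 167$)
$B - -3973 = 167 - -3973 = 167 + 3973 = 4140$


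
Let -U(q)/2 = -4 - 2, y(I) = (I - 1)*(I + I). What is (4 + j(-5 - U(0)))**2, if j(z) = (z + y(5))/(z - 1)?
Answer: 2401/324 ≈ 7.4105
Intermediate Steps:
y(I) = 2*I*(-1 + I) (y(I) = (-1 + I)*(2*I) = 2*I*(-1 + I))
U(q) = 12 (U(q) = -2*(-4 - 2) = -2*(-6) = 12)
j(z) = (40 + z)/(-1 + z) (j(z) = (z + 2*5*(-1 + 5))/(z - 1) = (z + 2*5*4)/(-1 + z) = (z + 40)/(-1 + z) = (40 + z)/(-1 + z))
(4 + j(-5 - U(0)))**2 = (4 + (40 + (-5 - 1*12))/(-1 + (-5 - 1*12)))**2 = (4 + (40 + (-5 - 12))/(-1 + (-5 - 12)))**2 = (4 + (40 - 17)/(-1 - 17))**2 = (4 + 23/(-18))**2 = (4 - 1/18*23)**2 = (4 - 23/18)**2 = (49/18)**2 = 2401/324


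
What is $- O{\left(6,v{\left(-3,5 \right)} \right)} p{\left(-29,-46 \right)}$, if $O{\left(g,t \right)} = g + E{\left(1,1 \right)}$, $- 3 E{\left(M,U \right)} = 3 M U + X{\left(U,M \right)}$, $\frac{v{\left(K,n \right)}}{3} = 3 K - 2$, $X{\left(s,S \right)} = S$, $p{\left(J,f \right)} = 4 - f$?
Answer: $- \frac{700}{3} \approx -233.33$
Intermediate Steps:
$v{\left(K,n \right)} = -6 + 9 K$ ($v{\left(K,n \right)} = 3 \left(3 K - 2\right) = 3 \left(-2 + 3 K\right) = -6 + 9 K$)
$E{\left(M,U \right)} = - \frac{M}{3} - M U$ ($E{\left(M,U \right)} = - \frac{3 M U + M}{3} = - \frac{M + 3 M U}{3} = - \frac{M}{3} - M U$)
$O{\left(g,t \right)} = - \frac{4}{3} + g$ ($O{\left(g,t \right)} = g - 1 \left(\frac{1}{3} + 1\right) = g - 1 \cdot \frac{4}{3} = g - \frac{4}{3} = - \frac{4}{3} + g$)
$- O{\left(6,v{\left(-3,5 \right)} \right)} p{\left(-29,-46 \right)} = - (- \frac{4}{3} + 6) \left(4 - -46\right) = \left(-1\right) \frac{14}{3} \left(4 + 46\right) = \left(- \frac{14}{3}\right) 50 = - \frac{700}{3}$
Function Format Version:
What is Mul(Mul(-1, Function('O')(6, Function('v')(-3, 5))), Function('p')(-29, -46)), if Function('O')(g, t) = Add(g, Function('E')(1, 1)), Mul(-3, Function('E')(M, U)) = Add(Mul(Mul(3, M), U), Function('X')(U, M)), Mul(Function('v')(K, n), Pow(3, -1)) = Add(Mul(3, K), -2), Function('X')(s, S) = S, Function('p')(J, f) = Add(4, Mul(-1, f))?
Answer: Rational(-700, 3) ≈ -233.33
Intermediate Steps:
Function('v')(K, n) = Add(-6, Mul(9, K)) (Function('v')(K, n) = Mul(3, Add(Mul(3, K), -2)) = Mul(3, Add(-2, Mul(3, K))) = Add(-6, Mul(9, K)))
Function('E')(M, U) = Add(Mul(Rational(-1, 3), M), Mul(-1, M, U)) (Function('E')(M, U) = Mul(Rational(-1, 3), Add(Mul(Mul(3, M), U), M)) = Mul(Rational(-1, 3), Add(Mul(3, M, U), M)) = Mul(Rational(-1, 3), Add(M, Mul(3, M, U))) = Add(Mul(Rational(-1, 3), M), Mul(-1, M, U)))
Function('O')(g, t) = Add(Rational(-4, 3), g) (Function('O')(g, t) = Add(g, Mul(-1, 1, Add(Rational(1, 3), 1))) = Add(g, Mul(-1, 1, Rational(4, 3))) = Add(g, Rational(-4, 3)) = Add(Rational(-4, 3), g))
Mul(Mul(-1, Function('O')(6, Function('v')(-3, 5))), Function('p')(-29, -46)) = Mul(Mul(-1, Add(Rational(-4, 3), 6)), Add(4, Mul(-1, -46))) = Mul(Mul(-1, Rational(14, 3)), Add(4, 46)) = Mul(Rational(-14, 3), 50) = Rational(-700, 3)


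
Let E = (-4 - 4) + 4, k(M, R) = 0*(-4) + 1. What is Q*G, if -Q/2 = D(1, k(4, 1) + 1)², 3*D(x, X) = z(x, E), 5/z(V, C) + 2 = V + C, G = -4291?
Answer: 8582/9 ≈ 953.56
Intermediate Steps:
k(M, R) = 1 (k(M, R) = 0 + 1 = 1)
E = -4 (E = -8 + 4 = -4)
z(V, C) = 5/(-2 + C + V) (z(V, C) = 5/(-2 + (V + C)) = 5/(-2 + (C + V)) = 5/(-2 + C + V))
D(x, X) = 5/(3*(-6 + x)) (D(x, X) = (5/(-2 - 4 + x))/3 = (5/(-6 + x))/3 = 5/(3*(-6 + x)))
Q = -2/9 (Q = -2*25/(9*(-6 + 1)²) = -2*((5/3)/(-5))² = -2*((5/3)*(-⅕))² = -2*(-⅓)² = -2*⅑ = -2/9 ≈ -0.22222)
Q*G = -2/9*(-4291) = 8582/9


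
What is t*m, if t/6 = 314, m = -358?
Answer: -674472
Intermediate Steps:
t = 1884 (t = 6*314 = 1884)
t*m = 1884*(-358) = -674472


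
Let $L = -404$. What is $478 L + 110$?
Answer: $-193002$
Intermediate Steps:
$478 L + 110 = 478 \left(-404\right) + 110 = -193112 + 110 = -193002$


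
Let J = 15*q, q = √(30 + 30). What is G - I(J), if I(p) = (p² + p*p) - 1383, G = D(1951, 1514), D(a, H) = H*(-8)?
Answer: -37729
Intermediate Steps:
D(a, H) = -8*H
q = 2*√15 (q = √60 = 2*√15 ≈ 7.7460)
G = -12112 (G = -8*1514 = -12112)
J = 30*√15 (J = 15*(2*√15) = 30*√15 ≈ 116.19)
I(p) = -1383 + 2*p² (I(p) = (p² + p²) - 1383 = 2*p² - 1383 = -1383 + 2*p²)
G - I(J) = -12112 - (-1383 + 2*(30*√15)²) = -12112 - (-1383 + 2*13500) = -12112 - (-1383 + 27000) = -12112 - 1*25617 = -12112 - 25617 = -37729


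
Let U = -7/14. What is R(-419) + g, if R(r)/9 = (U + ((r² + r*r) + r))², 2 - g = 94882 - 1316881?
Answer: 4427725654229/4 ≈ 1.1069e+12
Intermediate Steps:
g = 1222001 (g = 2 - (94882 - 1316881) = 2 - 1*(-1221999) = 2 + 1221999 = 1222001)
U = -½ (U = -7*1/14 = -½ ≈ -0.50000)
R(r) = 9*(-½ + r + 2*r²)² (R(r) = 9*(-½ + ((r² + r*r) + r))² = 9*(-½ + ((r² + r²) + r))² = 9*(-½ + (2*r² + r))² = 9*(-½ + (r + 2*r²))² = 9*(-½ + r + 2*r²)²)
R(-419) + g = 9*(-1 + 2*(-419) + 4*(-419)²)²/4 + 1222001 = 9*(-1 - 838 + 4*175561)²/4 + 1222001 = 9*(-1 - 838 + 702244)²/4 + 1222001 = (9/4)*701405² + 1222001 = (9/4)*491968974025 + 1222001 = 4427720766225/4 + 1222001 = 4427725654229/4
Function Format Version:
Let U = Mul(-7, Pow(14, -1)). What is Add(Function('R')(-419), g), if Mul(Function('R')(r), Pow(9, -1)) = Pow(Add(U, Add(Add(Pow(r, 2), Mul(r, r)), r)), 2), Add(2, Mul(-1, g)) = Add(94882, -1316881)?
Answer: Rational(4427725654229, 4) ≈ 1.1069e+12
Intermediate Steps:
g = 1222001 (g = Add(2, Mul(-1, Add(94882, -1316881))) = Add(2, Mul(-1, -1221999)) = Add(2, 1221999) = 1222001)
U = Rational(-1, 2) (U = Mul(-7, Rational(1, 14)) = Rational(-1, 2) ≈ -0.50000)
Function('R')(r) = Mul(9, Pow(Add(Rational(-1, 2), r, Mul(2, Pow(r, 2))), 2)) (Function('R')(r) = Mul(9, Pow(Add(Rational(-1, 2), Add(Add(Pow(r, 2), Mul(r, r)), r)), 2)) = Mul(9, Pow(Add(Rational(-1, 2), Add(Add(Pow(r, 2), Pow(r, 2)), r)), 2)) = Mul(9, Pow(Add(Rational(-1, 2), Add(Mul(2, Pow(r, 2)), r)), 2)) = Mul(9, Pow(Add(Rational(-1, 2), Add(r, Mul(2, Pow(r, 2)))), 2)) = Mul(9, Pow(Add(Rational(-1, 2), r, Mul(2, Pow(r, 2))), 2)))
Add(Function('R')(-419), g) = Add(Mul(Rational(9, 4), Pow(Add(-1, Mul(2, -419), Mul(4, Pow(-419, 2))), 2)), 1222001) = Add(Mul(Rational(9, 4), Pow(Add(-1, -838, Mul(4, 175561)), 2)), 1222001) = Add(Mul(Rational(9, 4), Pow(Add(-1, -838, 702244), 2)), 1222001) = Add(Mul(Rational(9, 4), Pow(701405, 2)), 1222001) = Add(Mul(Rational(9, 4), 491968974025), 1222001) = Add(Rational(4427720766225, 4), 1222001) = Rational(4427725654229, 4)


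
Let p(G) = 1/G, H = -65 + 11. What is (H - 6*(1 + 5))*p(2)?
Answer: -45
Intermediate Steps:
H = -54
(H - 6*(1 + 5))*p(2) = (-54 - 6*(1 + 5))/2 = (-54 - 6*6)*(½) = (-54 - 36)*(½) = -90*½ = -45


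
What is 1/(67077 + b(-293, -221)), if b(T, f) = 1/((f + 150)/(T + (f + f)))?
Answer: 71/4763202 ≈ 1.4906e-5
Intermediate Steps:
b(T, f) = (T + 2*f)/(150 + f) (b(T, f) = 1/((150 + f)/(T + 2*f)) = (T + 2*f)/(150 + f))
1/(67077 + b(-293, -221)) = 1/(67077 + (-293 + 2*(-221))/(150 - 221)) = 1/(67077 + (-293 - 442)/(-71)) = 1/(67077 - 1/71*(-735)) = 1/(67077 + 735/71) = 1/(4763202/71) = 71/4763202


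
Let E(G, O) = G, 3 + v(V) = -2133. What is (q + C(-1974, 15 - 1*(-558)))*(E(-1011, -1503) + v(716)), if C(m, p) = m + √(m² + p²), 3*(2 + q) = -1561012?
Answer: 1643720060 - 9441*√469445 ≈ 1.6373e+9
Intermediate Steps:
q = -1561018/3 (q = -2 + (⅓)*(-1561012) = -2 - 1561012/3 = -1561018/3 ≈ -5.2034e+5)
v(V) = -2136 (v(V) = -3 - 2133 = -2136)
(q + C(-1974, 15 - 1*(-558)))*(E(-1011, -1503) + v(716)) = (-1561018/3 + (-1974 + √((-1974)² + (15 - 1*(-558))²)))*(-1011 - 2136) = (-1561018/3 + (-1974 + √(3896676 + (15 + 558)²)))*(-3147) = (-1561018/3 + (-1974 + √(3896676 + 573²)))*(-3147) = (-1561018/3 + (-1974 + √(3896676 + 328329)))*(-3147) = (-1561018/3 + (-1974 + √4225005))*(-3147) = (-1561018/3 + (-1974 + 3*√469445))*(-3147) = (-1566940/3 + 3*√469445)*(-3147) = 1643720060 - 9441*√469445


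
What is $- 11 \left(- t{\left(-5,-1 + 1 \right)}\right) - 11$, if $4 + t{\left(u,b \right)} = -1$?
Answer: $-66$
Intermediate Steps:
$t{\left(u,b \right)} = -5$ ($t{\left(u,b \right)} = -4 - 1 = -5$)
$- 11 \left(- t{\left(-5,-1 + 1 \right)}\right) - 11 = - 11 \left(\left(-1\right) \left(-5\right)\right) - 11 = \left(-11\right) 5 - 11 = -55 - 11 = -66$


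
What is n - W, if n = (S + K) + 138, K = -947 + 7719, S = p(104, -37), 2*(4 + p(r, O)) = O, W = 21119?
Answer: -28463/2 ≈ -14232.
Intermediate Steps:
p(r, O) = -4 + O/2
S = -45/2 (S = -4 + (1/2)*(-37) = -4 - 37/2 = -45/2 ≈ -22.500)
K = 6772
n = 13775/2 (n = (-45/2 + 6772) + 138 = 13499/2 + 138 = 13775/2 ≈ 6887.5)
n - W = 13775/2 - 1*21119 = 13775/2 - 21119 = -28463/2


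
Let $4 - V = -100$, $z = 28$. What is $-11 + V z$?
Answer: $2901$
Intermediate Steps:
$V = 104$ ($V = 4 - -100 = 4 + 100 = 104$)
$-11 + V z = -11 + 104 \cdot 28 = -11 + 2912 = 2901$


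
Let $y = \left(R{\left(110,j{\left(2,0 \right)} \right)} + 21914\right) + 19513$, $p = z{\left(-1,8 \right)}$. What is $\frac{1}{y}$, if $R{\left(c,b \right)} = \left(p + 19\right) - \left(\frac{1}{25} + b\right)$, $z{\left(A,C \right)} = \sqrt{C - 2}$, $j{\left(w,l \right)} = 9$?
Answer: $\frac{4316350}{178856421671} - \frac{625 \sqrt{6}}{1073138530026} \approx 2.4132 \cdot 10^{-5}$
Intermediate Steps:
$z{\left(A,C \right)} = \sqrt{-2 + C}$
$p = \sqrt{6}$ ($p = \sqrt{-2 + 8} = \sqrt{6} \approx 2.4495$)
$R{\left(c,b \right)} = \frac{474}{25} + \sqrt{6} - b$ ($R{\left(c,b \right)} = \left(\sqrt{6} + 19\right) - \left(\frac{1}{25} + b\right) = \left(19 + \sqrt{6}\right) - \left(\frac{1}{25} + b\right) = \frac{474}{25} + \sqrt{6} - b$)
$y = \frac{1035924}{25} + \sqrt{6}$ ($y = \left(\left(\frac{474}{25} + \sqrt{6} - 9\right) + 21914\right) + 19513 = \left(\left(\frac{249}{25} + \sqrt{6}\right) + 21914\right) + 19513 = \left(\frac{548099}{25} + \sqrt{6}\right) + 19513 = \frac{1035924}{25} + \sqrt{6} \approx 41439.0$)
$\frac{1}{y} = \frac{1}{\frac{1035924}{25} + \sqrt{6}}$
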